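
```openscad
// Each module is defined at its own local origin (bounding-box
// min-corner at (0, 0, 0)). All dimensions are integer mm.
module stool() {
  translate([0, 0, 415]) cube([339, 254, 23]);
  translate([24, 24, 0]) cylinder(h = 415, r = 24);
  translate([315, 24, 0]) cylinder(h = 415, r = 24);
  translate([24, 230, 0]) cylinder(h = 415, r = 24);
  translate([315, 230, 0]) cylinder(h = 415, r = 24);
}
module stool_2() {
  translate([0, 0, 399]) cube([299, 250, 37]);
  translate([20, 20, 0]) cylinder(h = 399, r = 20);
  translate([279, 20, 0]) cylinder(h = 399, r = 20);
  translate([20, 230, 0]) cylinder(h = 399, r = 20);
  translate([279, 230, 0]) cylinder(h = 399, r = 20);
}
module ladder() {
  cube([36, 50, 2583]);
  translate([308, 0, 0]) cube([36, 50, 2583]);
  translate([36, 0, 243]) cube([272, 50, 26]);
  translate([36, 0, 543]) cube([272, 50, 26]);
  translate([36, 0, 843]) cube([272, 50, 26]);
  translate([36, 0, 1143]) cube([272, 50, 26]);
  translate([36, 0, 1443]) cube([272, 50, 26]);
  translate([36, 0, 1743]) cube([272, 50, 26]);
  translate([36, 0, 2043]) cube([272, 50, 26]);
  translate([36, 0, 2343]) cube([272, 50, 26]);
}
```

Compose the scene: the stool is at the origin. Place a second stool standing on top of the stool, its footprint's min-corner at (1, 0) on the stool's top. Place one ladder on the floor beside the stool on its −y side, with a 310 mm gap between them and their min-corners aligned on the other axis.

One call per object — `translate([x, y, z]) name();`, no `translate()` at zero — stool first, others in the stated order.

stool();
translate([1, 0, 438]) stool_2();
translate([0, -360, 0]) ladder();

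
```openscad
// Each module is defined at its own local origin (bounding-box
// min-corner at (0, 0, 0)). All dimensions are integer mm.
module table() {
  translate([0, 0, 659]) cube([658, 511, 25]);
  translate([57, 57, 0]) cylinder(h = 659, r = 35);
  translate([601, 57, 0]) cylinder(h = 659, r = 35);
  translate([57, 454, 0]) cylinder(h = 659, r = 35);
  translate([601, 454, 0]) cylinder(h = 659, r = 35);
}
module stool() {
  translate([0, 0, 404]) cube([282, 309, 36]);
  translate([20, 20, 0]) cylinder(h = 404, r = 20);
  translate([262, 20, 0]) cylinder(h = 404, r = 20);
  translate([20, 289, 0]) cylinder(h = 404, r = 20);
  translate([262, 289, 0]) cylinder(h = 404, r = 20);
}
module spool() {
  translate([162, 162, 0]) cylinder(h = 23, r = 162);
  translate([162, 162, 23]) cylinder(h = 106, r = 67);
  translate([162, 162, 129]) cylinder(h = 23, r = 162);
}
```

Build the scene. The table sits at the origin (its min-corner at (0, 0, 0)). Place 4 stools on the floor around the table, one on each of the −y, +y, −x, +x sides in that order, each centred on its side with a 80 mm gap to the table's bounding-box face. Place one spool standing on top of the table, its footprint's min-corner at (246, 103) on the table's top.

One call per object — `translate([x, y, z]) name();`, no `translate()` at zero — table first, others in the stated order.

table();
translate([188, -389, 0]) stool();
translate([188, 591, 0]) stool();
translate([-362, 101, 0]) stool();
translate([738, 101, 0]) stool();
translate([246, 103, 684]) spool();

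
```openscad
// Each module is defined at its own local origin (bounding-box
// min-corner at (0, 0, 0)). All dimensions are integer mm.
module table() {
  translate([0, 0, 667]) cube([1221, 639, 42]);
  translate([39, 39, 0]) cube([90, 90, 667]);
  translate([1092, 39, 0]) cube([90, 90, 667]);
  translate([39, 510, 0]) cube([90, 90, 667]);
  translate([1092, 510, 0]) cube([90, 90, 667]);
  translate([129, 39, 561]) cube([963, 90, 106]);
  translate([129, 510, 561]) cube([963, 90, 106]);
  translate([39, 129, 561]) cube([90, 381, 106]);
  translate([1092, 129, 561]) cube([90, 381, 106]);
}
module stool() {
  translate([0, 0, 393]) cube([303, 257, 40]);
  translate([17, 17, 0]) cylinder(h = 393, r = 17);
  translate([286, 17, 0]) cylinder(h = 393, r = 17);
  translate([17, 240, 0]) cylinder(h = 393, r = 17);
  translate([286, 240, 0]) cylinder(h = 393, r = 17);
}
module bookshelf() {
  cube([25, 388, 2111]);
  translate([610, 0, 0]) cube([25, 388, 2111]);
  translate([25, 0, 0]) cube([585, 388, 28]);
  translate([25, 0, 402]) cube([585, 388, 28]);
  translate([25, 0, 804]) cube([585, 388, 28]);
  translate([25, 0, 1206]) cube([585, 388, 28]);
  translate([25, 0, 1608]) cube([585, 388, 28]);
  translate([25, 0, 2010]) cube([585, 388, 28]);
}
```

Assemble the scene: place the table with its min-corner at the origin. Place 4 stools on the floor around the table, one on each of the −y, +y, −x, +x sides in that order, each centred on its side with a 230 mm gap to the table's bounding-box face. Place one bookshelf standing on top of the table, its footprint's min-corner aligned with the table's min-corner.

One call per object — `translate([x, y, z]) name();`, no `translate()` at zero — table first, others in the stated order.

table();
translate([459, -487, 0]) stool();
translate([459, 869, 0]) stool();
translate([-533, 191, 0]) stool();
translate([1451, 191, 0]) stool();
translate([0, 0, 709]) bookshelf();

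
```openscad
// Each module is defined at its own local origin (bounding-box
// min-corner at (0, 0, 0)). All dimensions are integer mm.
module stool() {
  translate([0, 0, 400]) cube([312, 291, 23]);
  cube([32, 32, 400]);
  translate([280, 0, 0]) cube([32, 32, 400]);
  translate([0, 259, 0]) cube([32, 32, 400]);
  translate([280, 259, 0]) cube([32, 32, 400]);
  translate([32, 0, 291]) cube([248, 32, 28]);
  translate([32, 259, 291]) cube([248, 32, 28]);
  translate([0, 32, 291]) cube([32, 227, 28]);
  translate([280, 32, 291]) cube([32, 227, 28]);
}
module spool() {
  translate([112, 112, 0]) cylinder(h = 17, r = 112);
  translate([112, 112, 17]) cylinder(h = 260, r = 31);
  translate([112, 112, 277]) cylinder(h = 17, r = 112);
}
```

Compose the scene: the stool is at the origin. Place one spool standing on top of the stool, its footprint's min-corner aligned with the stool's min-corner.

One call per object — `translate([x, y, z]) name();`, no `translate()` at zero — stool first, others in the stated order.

stool();
translate([0, 0, 423]) spool();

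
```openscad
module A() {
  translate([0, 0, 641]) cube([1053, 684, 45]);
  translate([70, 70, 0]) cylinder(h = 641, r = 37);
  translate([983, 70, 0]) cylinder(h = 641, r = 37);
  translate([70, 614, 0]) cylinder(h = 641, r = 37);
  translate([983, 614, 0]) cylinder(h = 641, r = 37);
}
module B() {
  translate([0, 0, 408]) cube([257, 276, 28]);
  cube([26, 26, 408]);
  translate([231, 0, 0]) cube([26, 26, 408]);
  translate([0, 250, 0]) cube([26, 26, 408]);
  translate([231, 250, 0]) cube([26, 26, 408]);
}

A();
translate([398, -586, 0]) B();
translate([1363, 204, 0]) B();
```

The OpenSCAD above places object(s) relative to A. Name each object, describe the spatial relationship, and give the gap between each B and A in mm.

Each stool's nearest face is 310 mm from the table's bounding box.

A is a table. B is a stool. Two stools sit around the table at the −y, +x sides. The gap between each stool and the table is 310 mm.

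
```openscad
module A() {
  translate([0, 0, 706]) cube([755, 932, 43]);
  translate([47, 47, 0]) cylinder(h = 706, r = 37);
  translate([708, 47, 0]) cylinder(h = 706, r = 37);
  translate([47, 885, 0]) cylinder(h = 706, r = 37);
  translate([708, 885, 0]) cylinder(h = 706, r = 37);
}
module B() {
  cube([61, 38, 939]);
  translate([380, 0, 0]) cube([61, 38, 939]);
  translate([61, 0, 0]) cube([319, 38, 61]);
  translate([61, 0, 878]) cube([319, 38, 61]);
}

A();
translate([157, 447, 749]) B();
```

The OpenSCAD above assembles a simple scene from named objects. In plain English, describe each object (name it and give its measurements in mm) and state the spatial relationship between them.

A is a table with a 755×932 mm rectangular top, 43 mm thick, top surface at z = 749 mm, supported by four round legs of 74 mm diameter, each leg's bounding box inset 10 mm from the nearest pair of top edges, running from the floor.

B is a rectangular picture frame lying in the x–z plane (depth along y). The opening is 319 mm wide (x) by 817 mm tall (z), surrounded by a border 61 mm wide on all four sides. The frame is 38 mm deep and is made of two full-height vertical stiles with two horizontal rails fitted between them.

The picture frame is on top of the table, centred.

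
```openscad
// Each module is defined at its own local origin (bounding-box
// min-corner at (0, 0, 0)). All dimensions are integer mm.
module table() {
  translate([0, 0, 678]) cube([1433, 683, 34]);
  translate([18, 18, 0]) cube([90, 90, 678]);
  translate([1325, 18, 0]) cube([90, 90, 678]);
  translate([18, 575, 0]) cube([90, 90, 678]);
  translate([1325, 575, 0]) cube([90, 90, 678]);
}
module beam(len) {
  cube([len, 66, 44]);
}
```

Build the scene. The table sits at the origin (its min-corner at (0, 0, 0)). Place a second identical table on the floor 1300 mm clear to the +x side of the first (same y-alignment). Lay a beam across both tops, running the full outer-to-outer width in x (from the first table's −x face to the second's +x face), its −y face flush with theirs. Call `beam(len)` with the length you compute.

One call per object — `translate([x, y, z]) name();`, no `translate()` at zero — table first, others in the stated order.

table();
translate([2733, 0, 0]) table();
translate([0, 0, 712]) beam(4166);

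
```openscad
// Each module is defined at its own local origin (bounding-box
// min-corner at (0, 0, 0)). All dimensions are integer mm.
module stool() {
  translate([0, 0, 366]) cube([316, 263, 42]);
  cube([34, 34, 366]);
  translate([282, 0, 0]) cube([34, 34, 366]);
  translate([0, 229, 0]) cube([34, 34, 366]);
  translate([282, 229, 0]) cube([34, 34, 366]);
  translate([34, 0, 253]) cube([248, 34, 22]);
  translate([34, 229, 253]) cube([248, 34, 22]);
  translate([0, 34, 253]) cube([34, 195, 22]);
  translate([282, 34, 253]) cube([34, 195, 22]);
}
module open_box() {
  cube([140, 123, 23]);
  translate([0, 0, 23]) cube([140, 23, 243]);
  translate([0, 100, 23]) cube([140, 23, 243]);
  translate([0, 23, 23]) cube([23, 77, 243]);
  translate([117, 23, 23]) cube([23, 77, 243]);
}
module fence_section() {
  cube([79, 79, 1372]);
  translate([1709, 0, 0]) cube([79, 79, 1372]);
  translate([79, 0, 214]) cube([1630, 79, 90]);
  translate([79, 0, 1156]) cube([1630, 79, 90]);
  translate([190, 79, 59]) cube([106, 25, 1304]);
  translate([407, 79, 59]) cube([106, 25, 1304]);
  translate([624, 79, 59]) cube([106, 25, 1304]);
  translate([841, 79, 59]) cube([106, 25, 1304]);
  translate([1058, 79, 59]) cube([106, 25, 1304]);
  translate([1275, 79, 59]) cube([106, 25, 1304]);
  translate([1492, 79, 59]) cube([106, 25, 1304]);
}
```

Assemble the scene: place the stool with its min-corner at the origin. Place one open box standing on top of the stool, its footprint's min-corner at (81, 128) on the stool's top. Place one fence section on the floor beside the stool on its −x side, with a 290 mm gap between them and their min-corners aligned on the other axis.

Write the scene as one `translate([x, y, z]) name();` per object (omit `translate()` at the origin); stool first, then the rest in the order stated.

stool();
translate([81, 128, 408]) open_box();
translate([-2078, 0, 0]) fence_section();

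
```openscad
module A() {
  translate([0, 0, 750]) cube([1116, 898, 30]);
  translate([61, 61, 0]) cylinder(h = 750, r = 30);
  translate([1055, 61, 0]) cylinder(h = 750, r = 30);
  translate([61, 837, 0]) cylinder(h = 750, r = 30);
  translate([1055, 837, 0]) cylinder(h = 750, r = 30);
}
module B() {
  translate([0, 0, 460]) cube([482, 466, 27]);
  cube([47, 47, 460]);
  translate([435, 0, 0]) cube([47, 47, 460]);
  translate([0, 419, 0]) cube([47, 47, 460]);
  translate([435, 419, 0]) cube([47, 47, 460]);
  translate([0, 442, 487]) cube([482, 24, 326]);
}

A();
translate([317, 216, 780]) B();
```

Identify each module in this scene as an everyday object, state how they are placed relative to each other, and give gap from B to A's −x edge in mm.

The chair's min-x is at 317; the table's min-x is 0; gap = 317 mm.

A is a table. B is a chair. The chair is on top of the table, centred. The gap from the chair to the table's −x edge is 317 mm.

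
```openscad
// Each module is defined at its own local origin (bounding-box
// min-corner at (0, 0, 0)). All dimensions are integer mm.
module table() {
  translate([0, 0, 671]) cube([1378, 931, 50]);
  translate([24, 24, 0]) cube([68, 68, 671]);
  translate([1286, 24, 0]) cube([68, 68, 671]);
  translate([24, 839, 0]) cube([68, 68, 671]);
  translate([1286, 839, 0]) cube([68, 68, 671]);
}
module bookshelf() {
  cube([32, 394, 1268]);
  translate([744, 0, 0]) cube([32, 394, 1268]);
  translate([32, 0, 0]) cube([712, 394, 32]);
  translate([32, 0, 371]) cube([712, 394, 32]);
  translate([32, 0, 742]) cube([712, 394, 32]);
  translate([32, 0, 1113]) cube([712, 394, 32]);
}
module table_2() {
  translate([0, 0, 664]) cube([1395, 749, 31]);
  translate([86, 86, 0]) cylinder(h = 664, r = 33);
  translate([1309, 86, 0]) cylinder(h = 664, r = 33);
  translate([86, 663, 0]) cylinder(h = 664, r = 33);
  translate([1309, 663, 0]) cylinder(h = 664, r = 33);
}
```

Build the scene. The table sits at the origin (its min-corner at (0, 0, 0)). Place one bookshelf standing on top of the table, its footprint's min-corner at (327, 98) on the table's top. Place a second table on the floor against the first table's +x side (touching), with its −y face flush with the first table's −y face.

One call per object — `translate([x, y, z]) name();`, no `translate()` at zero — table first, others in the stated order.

table();
translate([327, 98, 721]) bookshelf();
translate([1378, 0, 0]) table_2();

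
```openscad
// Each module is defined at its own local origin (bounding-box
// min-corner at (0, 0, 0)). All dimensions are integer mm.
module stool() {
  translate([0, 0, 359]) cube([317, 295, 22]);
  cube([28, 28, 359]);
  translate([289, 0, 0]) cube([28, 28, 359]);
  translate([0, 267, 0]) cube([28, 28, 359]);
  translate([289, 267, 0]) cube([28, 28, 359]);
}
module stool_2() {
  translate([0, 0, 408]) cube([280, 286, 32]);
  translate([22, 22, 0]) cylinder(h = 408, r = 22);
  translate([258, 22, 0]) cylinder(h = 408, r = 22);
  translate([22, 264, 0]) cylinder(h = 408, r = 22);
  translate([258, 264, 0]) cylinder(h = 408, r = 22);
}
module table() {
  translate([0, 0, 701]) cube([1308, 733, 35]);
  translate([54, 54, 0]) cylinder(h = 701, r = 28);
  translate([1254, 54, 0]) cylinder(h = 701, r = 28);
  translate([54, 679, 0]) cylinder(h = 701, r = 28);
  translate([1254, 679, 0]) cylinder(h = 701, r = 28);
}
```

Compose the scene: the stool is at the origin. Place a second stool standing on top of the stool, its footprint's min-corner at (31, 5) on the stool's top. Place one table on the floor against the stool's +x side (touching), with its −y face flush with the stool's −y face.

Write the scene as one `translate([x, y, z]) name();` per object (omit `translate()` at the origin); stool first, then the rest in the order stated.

stool();
translate([31, 5, 381]) stool_2();
translate([317, 0, 0]) table();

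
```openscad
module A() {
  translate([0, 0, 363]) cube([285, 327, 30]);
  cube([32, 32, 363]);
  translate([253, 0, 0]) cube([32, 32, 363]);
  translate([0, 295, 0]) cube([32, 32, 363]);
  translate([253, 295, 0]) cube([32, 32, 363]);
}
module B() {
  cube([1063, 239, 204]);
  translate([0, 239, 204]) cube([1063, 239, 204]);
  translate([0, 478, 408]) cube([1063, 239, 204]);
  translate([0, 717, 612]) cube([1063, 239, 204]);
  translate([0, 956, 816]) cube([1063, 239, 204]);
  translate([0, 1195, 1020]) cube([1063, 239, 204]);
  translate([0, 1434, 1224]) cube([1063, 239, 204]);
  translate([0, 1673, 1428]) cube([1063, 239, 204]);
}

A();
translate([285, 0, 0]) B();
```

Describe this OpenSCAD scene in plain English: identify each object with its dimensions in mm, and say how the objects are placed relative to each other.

A is a simple wooden stool: a rectangular seat 285 mm (x) by 327 mm (y), 30 mm thick, top face at z = 393 mm, on four square legs, each 32×32 mm in cross-section. The legs rest on z = 0, each flush with a corner of the seat.

B is a run of 8 identical solid stair steps. Each tread is 1063×239 mm and each step block is 204 mm high. Step 1 rests on the floor; step k is offset from step 1 by (k−1)×239 mm in y and (k−1)×204 mm in z.

The staircase is against the stool's +x side, with their −y faces flush.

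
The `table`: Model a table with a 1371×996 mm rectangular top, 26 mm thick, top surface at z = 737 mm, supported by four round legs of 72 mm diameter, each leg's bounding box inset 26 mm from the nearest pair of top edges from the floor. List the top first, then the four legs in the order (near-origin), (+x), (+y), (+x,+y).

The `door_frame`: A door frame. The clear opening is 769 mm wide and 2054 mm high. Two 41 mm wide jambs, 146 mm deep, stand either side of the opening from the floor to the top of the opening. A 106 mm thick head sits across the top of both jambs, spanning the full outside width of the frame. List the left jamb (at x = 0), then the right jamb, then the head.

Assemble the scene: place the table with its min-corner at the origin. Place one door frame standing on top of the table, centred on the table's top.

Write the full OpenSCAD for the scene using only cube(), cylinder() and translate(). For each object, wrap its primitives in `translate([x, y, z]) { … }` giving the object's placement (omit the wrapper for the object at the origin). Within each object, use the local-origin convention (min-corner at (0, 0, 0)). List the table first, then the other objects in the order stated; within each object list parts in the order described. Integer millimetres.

translate([0, 0, 711]) cube([1371, 996, 26]);
translate([62, 62, 0]) cylinder(h = 711, r = 36);
translate([1309, 62, 0]) cylinder(h = 711, r = 36);
translate([62, 934, 0]) cylinder(h = 711, r = 36);
translate([1309, 934, 0]) cylinder(h = 711, r = 36);
translate([260, 425, 737]) {
  cube([41, 146, 2054]);
  translate([810, 0, 0]) cube([41, 146, 2054]);
  translate([0, 0, 2054]) cube([851, 146, 106]);
}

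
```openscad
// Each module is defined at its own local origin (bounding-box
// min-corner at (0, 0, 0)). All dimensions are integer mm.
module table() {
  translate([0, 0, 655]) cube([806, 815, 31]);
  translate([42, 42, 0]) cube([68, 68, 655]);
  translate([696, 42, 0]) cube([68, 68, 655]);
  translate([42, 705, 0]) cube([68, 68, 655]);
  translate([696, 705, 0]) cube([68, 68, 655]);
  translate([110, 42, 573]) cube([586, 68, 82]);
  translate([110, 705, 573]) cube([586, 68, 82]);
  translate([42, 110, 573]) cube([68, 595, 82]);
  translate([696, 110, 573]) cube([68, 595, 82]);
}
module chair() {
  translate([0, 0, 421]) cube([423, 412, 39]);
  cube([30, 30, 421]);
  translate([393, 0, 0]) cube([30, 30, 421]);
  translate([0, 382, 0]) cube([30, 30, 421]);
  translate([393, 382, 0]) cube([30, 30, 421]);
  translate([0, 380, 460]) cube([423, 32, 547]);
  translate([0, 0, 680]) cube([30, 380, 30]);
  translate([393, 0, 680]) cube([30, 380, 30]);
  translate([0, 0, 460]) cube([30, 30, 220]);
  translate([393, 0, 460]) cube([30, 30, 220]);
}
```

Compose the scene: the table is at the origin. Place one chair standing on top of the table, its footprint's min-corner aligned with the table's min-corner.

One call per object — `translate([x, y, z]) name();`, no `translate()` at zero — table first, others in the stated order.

table();
translate([0, 0, 686]) chair();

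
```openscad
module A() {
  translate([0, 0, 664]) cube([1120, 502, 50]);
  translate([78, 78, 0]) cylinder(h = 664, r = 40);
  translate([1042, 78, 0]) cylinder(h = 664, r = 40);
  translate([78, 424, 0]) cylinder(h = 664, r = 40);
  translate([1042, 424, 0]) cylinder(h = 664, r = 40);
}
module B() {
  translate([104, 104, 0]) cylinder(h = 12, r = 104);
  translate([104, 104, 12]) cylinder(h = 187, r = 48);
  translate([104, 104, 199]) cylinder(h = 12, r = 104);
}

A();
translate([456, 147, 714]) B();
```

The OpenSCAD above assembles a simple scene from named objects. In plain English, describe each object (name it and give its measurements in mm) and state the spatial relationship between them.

A is a table: top 1120 mm (x) × 502 mm (y), 50 mm thick, upper face at z = 714 mm, on four round legs of 80 mm diameter, each leg's bounding box inset 38 mm from the nearest pair of top edges, running from z = 0 to the bottom of the top.

B is a spool: two coaxial disc flanges of radius 104 mm and thickness 12 mm, joined by a core cylinder of radius 48 mm and height 187 mm. The lower flange rests on z = 0 and the three cylinders share a vertical axis.

The spool is on top of the table, centred.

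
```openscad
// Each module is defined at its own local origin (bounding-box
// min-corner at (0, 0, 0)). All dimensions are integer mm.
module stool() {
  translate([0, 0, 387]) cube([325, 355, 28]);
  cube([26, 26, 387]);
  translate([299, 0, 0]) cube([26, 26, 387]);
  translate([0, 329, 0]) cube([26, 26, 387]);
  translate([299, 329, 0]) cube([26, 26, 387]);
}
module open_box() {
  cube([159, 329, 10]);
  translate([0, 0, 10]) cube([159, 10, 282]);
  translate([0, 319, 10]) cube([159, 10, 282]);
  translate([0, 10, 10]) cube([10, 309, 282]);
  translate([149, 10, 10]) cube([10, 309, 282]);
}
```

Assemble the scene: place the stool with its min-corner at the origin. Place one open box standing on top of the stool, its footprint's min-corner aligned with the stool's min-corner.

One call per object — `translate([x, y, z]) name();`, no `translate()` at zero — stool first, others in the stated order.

stool();
translate([0, 0, 415]) open_box();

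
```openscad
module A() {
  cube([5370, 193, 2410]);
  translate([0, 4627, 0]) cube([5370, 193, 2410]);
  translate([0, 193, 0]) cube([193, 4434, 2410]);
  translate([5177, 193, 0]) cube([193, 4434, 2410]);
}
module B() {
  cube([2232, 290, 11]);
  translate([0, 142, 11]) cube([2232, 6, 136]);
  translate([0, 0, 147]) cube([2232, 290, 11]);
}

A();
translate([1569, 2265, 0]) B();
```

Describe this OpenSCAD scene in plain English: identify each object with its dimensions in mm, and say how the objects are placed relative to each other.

A is the wall frame of a small rectangular building: four walls, each 2410 mm tall and 193 mm thick, enclosing a footprint 5370 mm (x) by 4820 mm (y) outside-to-outside, with no floor or roof. The front and back walls (the −y and +y sides) span the full width; the two side walls fit between them.

B is an I-beam lying along x, 2232 mm long. Overall section height 158 mm. Two flanges 290 mm wide (y) and 11 mm thick, one on the floor and one at the top; a web 6 mm thick runs between them, centred on the flange width.

The I-beam sits inside the house frame, centred.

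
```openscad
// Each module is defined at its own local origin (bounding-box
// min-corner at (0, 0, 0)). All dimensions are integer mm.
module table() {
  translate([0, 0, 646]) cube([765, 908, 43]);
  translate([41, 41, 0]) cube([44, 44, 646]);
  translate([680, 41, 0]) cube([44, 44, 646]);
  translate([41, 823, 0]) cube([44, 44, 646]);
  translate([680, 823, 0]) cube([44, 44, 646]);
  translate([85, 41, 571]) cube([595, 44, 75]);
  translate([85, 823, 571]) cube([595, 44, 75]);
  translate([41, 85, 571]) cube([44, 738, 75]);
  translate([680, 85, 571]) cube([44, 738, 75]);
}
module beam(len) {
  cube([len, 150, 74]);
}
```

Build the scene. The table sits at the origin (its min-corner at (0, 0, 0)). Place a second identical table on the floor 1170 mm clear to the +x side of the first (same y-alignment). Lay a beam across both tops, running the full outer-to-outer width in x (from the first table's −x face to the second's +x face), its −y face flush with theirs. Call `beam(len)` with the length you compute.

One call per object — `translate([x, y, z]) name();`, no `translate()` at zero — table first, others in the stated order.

table();
translate([1935, 0, 0]) table();
translate([0, 0, 689]) beam(2700);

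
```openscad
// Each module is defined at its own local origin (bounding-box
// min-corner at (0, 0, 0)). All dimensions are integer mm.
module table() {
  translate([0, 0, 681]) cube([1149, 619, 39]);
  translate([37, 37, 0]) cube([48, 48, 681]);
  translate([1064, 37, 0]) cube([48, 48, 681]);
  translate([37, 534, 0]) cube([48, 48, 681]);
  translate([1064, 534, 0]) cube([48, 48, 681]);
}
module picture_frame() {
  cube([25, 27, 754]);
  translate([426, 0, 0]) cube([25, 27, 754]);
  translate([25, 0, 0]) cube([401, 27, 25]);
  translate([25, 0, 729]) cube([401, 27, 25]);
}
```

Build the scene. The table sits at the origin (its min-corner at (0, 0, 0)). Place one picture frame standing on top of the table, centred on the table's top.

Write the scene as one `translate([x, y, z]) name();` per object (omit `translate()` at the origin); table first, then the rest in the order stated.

table();
translate([349, 296, 720]) picture_frame();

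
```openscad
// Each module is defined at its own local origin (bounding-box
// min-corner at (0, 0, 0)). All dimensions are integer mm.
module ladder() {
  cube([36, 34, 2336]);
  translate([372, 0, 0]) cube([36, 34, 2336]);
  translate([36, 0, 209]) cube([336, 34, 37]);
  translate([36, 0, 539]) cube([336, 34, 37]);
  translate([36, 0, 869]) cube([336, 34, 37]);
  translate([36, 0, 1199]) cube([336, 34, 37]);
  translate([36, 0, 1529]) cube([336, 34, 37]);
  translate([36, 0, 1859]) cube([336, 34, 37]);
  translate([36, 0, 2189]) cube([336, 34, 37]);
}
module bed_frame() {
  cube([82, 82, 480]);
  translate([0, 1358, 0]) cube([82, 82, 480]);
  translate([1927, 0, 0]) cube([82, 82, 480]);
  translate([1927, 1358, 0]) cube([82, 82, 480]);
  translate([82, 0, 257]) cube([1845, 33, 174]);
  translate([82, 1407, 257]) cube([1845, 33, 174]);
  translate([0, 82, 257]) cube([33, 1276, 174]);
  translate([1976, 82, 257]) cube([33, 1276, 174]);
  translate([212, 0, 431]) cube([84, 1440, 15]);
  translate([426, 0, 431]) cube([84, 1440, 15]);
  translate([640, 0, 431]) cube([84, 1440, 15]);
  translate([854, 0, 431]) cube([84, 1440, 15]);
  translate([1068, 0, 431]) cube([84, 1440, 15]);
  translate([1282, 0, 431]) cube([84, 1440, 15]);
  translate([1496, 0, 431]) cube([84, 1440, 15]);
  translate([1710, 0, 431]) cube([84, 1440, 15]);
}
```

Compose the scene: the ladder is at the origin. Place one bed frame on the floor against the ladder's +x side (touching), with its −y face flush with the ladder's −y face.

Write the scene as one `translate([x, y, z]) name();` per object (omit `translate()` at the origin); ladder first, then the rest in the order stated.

ladder();
translate([408, 0, 0]) bed_frame();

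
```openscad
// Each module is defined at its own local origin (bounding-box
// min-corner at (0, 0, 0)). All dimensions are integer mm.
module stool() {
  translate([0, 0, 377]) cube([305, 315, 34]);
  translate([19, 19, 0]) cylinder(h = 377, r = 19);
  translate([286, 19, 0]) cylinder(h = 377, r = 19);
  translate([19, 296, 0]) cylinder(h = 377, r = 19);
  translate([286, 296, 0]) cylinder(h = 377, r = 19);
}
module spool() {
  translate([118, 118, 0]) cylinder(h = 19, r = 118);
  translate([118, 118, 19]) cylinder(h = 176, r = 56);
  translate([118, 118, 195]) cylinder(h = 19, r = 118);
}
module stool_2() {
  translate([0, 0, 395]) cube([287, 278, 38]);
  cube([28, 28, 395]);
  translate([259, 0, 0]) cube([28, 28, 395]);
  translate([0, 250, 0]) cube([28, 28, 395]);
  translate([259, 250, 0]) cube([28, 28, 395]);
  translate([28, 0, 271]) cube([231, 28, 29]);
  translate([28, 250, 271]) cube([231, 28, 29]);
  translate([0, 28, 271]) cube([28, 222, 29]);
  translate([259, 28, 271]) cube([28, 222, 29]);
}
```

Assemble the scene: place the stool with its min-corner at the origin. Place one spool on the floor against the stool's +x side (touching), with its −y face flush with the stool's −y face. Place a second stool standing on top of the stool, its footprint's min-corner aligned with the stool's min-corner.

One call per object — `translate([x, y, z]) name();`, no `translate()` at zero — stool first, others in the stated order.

stool();
translate([305, 0, 0]) spool();
translate([0, 0, 411]) stool_2();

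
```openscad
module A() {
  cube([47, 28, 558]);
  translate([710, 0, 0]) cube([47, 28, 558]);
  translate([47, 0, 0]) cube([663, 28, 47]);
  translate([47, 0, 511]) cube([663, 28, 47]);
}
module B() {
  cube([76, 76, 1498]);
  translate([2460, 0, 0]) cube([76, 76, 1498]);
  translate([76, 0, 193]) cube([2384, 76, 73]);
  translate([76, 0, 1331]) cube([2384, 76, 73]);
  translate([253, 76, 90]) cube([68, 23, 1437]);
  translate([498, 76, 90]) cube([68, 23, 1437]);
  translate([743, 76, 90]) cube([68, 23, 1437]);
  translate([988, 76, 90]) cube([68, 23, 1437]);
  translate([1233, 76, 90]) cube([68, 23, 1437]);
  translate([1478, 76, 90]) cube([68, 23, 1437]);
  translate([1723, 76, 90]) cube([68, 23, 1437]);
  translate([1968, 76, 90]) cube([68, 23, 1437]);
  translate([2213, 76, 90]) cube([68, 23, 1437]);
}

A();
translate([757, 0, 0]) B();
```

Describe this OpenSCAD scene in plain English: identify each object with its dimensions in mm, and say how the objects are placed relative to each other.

A is a rectangular picture frame lying in the x–z plane (depth along y). The opening is 663 mm wide (x) by 464 mm tall (z), surrounded by a border 47 mm wide on all four sides. The frame is 28 mm deep and is made of two full-height vertical stiles with two horizontal rails fitted between them.

B is a fence section. Two 76×76 mm posts, 1498 mm tall, stand on the floor with a clear span of 2384 mm between their inner faces. Two horizontal rails of 76×73 mm section span the gap between the posts with their undersides at z = 193 mm and z = 1331 mm, flush with the posts' −y face. 9 pickets, each 68 mm wide, 23 mm thick and 1437 mm tall, are fixed to the +y face of the rails with their bottoms at z = 90 mm, evenly spaced across the span with equal gaps (rounded down to the nearest mm) at the −x end and between each pair — any rounding remainder accumulates at the +x end.

The fence section is against the picture frame's +x side, with their −y faces flush.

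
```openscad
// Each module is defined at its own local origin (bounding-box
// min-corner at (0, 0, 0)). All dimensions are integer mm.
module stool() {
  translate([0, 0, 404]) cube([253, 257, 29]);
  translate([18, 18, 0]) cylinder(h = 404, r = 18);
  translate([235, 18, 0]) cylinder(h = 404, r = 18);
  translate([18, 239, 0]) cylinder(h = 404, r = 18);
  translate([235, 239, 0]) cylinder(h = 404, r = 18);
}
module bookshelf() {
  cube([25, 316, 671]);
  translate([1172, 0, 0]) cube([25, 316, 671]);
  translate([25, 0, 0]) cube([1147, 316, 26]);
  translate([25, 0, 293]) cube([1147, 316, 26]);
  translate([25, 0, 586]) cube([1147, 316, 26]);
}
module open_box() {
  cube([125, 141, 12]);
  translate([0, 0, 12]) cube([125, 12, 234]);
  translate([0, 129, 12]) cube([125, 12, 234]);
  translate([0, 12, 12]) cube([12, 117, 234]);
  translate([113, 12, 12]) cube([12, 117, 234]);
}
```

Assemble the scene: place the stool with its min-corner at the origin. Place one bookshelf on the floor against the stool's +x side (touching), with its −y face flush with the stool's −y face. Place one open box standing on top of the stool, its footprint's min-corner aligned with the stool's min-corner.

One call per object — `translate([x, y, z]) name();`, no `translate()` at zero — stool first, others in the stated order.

stool();
translate([253, 0, 0]) bookshelf();
translate([0, 0, 433]) open_box();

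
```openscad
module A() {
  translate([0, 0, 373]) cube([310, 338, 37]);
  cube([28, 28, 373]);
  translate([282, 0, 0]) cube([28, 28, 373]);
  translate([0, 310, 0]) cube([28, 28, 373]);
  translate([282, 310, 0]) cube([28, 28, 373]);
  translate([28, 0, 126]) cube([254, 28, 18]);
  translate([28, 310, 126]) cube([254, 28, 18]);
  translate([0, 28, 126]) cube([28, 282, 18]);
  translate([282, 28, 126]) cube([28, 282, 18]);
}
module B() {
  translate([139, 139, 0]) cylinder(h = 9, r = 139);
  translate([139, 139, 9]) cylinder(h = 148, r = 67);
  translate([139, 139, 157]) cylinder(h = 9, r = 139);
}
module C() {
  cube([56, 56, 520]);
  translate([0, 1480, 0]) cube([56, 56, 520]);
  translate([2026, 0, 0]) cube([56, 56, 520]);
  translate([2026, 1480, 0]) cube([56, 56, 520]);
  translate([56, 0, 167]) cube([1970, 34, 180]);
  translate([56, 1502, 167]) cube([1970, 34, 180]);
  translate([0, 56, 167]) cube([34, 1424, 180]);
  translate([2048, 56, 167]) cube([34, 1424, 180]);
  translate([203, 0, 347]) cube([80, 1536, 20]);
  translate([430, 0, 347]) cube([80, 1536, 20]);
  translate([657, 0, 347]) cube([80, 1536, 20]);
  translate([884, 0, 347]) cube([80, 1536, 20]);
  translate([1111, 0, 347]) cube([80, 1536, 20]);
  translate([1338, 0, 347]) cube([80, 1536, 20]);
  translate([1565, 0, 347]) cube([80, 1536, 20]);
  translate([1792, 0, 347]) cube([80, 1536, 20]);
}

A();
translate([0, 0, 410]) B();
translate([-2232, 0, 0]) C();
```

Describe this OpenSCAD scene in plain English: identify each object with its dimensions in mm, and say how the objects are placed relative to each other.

A is a four-legged stool. The seat is a 310×338×37 mm slab whose top surface is at z = 410 mm; four square legs, each 28×28 mm in cross-section, run from the floor (z = 0) to the underside of the seat, each flush with a corner of the seat. Four stretchers, 28 mm wide and 18 mm tall, connect adjacent legs with their undersides at z = 126 mm, each running between the inner faces of the legs it joins and aligned with the legs' outer faces on the other axis.

B is a spool: two coaxial disc flanges of radius 139 mm and thickness 9 mm, joined by a core cylinder of radius 67 mm and height 148 mm. The lower flange rests on z = 0 and the three cylinders share a vertical axis.

C is a bed frame 2082 mm long (x) by 1536 mm wide (y). Four 56×56 mm corner posts, 520 mm tall, at the corners of the footprint. Four rails of 34 mm thickness and 180 mm height run between adjacent posts with their undersides at z = 167 mm, their outer faces flush with the outside of the frame (the two x-running rails run between the posts' inner faces; the two y-running rails run between the posts' inner faces). 8 slats, each 80 mm wide (x) and 20 mm thick, lie across the top of the two x-running rails, running the full 1536 mm width of the frame in y; the slats are evenly spaced along x between the inner faces of the end posts with equal gaps (rounded down to the nearest mm) at the −x end and between each pair — any rounding remainder accumulates at the +x end.

The spool is on top of the stool. The bed frame is on the floor beside the stool on its −x side.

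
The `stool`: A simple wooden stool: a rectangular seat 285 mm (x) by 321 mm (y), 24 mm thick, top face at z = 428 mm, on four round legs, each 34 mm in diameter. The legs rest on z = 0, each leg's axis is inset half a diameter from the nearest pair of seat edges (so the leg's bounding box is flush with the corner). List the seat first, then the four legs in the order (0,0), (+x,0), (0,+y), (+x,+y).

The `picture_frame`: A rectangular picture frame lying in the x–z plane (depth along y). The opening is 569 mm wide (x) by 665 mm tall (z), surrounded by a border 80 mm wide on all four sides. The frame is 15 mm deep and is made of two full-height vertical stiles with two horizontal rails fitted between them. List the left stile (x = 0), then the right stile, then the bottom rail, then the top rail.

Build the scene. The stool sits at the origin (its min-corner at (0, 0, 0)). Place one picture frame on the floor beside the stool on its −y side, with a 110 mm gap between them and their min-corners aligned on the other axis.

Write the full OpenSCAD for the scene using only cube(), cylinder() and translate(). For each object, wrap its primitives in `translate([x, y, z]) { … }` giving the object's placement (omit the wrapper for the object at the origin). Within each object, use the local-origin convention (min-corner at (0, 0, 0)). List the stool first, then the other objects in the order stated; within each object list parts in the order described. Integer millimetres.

translate([0, 0, 404]) cube([285, 321, 24]);
translate([17, 17, 0]) cylinder(h = 404, r = 17);
translate([268, 17, 0]) cylinder(h = 404, r = 17);
translate([17, 304, 0]) cylinder(h = 404, r = 17);
translate([268, 304, 0]) cylinder(h = 404, r = 17);
translate([0, -125, 0]) {
  cube([80, 15, 825]);
  translate([649, 0, 0]) cube([80, 15, 825]);
  translate([80, 0, 0]) cube([569, 15, 80]);
  translate([80, 0, 745]) cube([569, 15, 80]);
}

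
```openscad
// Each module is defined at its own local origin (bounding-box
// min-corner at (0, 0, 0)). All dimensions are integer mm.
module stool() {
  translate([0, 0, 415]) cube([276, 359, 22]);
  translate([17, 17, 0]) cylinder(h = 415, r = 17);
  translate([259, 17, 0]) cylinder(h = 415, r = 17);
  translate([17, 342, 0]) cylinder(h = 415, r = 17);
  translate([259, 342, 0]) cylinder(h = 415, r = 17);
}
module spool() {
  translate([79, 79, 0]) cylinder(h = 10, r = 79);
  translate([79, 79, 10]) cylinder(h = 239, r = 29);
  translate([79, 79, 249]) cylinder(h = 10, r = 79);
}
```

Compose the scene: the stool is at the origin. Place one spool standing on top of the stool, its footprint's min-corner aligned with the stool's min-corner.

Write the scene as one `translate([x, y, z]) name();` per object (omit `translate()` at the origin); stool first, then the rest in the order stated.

stool();
translate([0, 0, 437]) spool();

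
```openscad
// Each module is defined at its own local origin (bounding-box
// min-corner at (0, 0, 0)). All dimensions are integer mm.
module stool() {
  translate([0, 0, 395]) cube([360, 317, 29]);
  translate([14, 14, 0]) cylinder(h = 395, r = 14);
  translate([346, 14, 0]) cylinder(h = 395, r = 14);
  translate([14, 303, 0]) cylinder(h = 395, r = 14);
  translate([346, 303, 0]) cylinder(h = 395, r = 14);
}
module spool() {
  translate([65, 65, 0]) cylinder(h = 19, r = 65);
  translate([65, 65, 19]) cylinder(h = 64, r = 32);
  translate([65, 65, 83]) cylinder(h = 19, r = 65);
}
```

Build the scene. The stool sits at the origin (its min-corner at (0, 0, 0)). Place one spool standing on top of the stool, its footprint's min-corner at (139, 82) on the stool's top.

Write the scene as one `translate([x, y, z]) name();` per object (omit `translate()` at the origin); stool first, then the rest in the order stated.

stool();
translate([139, 82, 424]) spool();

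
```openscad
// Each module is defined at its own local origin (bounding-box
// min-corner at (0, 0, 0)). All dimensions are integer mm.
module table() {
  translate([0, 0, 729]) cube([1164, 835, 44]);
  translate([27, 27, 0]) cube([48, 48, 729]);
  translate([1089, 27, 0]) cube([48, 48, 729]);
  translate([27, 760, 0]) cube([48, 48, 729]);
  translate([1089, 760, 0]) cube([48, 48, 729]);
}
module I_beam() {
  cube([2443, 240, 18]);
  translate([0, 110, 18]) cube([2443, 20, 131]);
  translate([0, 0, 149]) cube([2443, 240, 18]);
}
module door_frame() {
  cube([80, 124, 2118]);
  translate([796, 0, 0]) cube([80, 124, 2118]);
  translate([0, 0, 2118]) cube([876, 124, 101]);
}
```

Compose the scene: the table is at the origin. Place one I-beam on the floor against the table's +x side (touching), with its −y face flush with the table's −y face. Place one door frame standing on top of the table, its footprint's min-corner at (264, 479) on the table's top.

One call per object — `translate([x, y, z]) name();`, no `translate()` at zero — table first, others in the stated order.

table();
translate([1164, 0, 0]) I_beam();
translate([264, 479, 773]) door_frame();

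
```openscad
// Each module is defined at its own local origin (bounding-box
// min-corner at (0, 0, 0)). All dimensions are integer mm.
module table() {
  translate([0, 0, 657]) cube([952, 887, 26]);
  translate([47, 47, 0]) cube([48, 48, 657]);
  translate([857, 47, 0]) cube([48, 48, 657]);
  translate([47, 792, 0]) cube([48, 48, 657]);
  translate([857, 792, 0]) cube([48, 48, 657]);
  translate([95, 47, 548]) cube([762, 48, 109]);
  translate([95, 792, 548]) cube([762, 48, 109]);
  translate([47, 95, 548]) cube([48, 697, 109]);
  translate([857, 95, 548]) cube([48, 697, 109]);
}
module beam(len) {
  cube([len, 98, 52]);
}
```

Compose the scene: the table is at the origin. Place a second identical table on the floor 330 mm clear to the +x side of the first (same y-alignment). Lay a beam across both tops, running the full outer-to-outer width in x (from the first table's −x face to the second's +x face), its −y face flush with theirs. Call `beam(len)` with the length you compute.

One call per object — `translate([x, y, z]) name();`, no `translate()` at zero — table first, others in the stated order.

table();
translate([1282, 0, 0]) table();
translate([0, 0, 683]) beam(2234);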